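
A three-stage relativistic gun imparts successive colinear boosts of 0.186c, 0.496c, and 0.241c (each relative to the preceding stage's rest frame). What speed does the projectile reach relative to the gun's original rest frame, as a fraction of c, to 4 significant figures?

u ≈ 0.7522c

Compose boost 2: (0.496 + 0.186)/(1 + 0.496×0.186) = 0.6820/1.09226 = 0.624396
Compose boost 3: (0.241 + 0.624396)/(1 + 0.241×0.624396) = 0.865396/1.15048 = 0.7522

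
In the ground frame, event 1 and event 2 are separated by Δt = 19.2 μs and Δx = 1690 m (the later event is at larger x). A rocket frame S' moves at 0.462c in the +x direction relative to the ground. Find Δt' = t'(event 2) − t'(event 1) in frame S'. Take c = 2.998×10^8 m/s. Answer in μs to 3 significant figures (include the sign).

Δt' ≈ 18.7 μs

γ = 1/√(1 − 0.462²) = 1.1275
Δt' = γ(Δt − vΔx/c²) = 1.1275 × (19.2 μs − 0.462×1690 m / (2.998×10^8 m/s))
= 1.1275 × (16.596 μs) = 18.7 μs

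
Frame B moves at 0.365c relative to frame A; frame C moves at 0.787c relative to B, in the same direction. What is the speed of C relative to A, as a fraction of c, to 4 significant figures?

u ≈ 0.8949c

Compose boost 2: (0.787 + 0.365)/(1 + 0.787×0.365) = 1.152/1.28726 = 0.8949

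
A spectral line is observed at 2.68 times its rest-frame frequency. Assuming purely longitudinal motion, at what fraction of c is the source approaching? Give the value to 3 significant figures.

f_obs/f_src = √((1+β)/(1−β)) = 2.68  ⇒  (1+β)/(1−β) = 7.1824
β = |1 − D²|/(1 + D²) = |1 − 7.1824|/(1 + 7.1824) = 0.756

β ≈ 0.756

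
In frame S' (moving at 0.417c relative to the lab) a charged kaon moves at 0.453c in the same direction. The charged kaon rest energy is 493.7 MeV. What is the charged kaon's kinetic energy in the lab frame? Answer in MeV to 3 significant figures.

u_lab = (0.453 + 0.417)/(1 + 0.453×0.417) = 0.731768
γ = 1/√(1 − 0.731768²) = 1.4672
K = (γ − 1)m₀c² = (1.4672 − 1) × 493.7 = 0.46724 × 493.7 = 231 MeV

K ≈ 231 MeV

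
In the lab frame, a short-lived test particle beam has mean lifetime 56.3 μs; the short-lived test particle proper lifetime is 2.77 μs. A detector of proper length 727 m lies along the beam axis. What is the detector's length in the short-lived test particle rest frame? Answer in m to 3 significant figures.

L ≈ 35.8 m

Time dilation ⇒ γ = Δt/τ₀ = 56.3/2.77 = 20.325
Length contraction: L = L₀/γ = 727/20.325 = 35.8 m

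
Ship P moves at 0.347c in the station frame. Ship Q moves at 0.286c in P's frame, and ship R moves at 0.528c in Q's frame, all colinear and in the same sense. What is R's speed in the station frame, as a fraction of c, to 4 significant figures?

u ≈ 0.8465c

Compose boost 2: (0.286 + 0.347)/(1 + 0.286×0.347) = 0.6330/1.09924 = 0.575851
Compose boost 3: (0.528 + 0.575851)/(1 + 0.528×0.575851) = 1.10385/1.30405 = 0.8465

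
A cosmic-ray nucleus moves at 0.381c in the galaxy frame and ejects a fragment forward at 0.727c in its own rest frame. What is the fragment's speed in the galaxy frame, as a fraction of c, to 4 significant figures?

u ≈ 0.8677c

Compose boost 2: (0.727 + 0.381)/(1 + 0.727×0.381) = 1.108/1.27699 = 0.8677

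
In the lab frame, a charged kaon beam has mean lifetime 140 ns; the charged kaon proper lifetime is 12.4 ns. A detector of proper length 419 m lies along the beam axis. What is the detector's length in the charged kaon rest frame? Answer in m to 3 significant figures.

Time dilation ⇒ γ = Δt/τ₀ = 140/12.4 = 11.290
Length contraction: L = L₀/γ = 419/11.290 = 37.1 m

L ≈ 37.1 m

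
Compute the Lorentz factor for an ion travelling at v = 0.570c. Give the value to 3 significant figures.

γ = 1/√(1 − β²) = 1/√(1 − 0.570²) = 1/√(0.67510) = 1.22

γ ≈ 1.22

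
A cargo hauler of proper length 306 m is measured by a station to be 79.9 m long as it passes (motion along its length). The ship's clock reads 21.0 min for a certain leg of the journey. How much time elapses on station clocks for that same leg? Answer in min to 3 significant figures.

Δt ≈ 80.4 min

Length contraction ⇒ γ = L₀/L = 306/79.9 = 3.8298
Time dilation: Δt = γτ₀ = 3.8298 × 21.0 min = 80.4 min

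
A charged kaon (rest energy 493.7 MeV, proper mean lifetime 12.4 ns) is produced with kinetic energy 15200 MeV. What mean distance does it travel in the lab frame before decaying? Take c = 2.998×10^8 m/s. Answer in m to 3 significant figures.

d ≈ 118 m

γ = 1 + K/(m₀c²) = 1 + 15200/493.7 = 31.788
β = √(1 − 1/γ²) = 0.99951
Dilated lifetime: γτ₀ = 31.788 × 12.4 ns = 394.17 ns
d = βc·γτ₀ = 0.99951 × (2.998×10^8 m/s) × 3.9417×10^-7 s = 118 m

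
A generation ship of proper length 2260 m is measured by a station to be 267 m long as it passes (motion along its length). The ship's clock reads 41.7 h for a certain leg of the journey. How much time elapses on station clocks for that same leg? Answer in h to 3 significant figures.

Length contraction ⇒ γ = L₀/L = 2260/267 = 8.4644
Time dilation: Δt = γτ₀ = 8.4644 × 41.7 h = 353 h

Δt ≈ 353 h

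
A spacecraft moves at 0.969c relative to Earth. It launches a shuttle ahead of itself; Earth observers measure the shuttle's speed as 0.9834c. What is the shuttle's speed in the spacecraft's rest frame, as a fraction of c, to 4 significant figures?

Inverse velocity addition: u' = (u − v)/(1 − uv/c²)
= (0.9834 − 0.969)/(1 − 0.9834×0.969) = 0.01440/0.0470854 = 0.3058

u' ≈ 0.3058c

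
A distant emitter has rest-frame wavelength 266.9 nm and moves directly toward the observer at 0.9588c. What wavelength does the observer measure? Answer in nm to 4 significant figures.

Relativistic Doppler: λ_obs = λ_src √((1−β)/(1+β))
= 266.9 × √(0.0412000/1.95880) = 266.9 × 0.145029 = 38.71 nm

λ_obs ≈ 38.71 nm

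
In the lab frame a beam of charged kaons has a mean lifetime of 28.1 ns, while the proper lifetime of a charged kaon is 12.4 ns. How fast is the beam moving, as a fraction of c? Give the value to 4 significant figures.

β ≈ 0.8974

γ = Δt/τ₀ = 28.1/12.4 = 2.26613
β = √(1 − 1/γ²) = √(1 − 1/2.26613²) = 0.8974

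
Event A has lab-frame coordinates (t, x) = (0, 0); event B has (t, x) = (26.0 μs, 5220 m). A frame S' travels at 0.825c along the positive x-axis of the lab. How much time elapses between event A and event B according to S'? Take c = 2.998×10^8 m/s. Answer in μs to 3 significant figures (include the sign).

γ = 1/√(1 − 0.825²) = 1.7695
Δt' = γ(Δt − vΔx/c²) = 1.7695 × (26.0 μs − 0.825×5220 m / (2.998×10^8 m/s))
= 1.7695 × (11.635 μs) = 20.6 μs

Δt' ≈ 20.6 μs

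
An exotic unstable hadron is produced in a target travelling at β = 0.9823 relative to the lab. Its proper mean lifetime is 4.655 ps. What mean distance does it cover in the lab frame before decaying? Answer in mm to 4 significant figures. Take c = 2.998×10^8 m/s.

γ = 1/√(1 − 0.9823²) = 5.33862
Dilated lifetime: Δt = γτ₀ = 5.33862 × 4.655 ps = 24.8513 ps
d = vΔt = 0.9823c × 24.8513 ps = 2.94494×10^8 m/s × 2.48513×10^-11 s = 7.319 mm

d ≈ 7.319 mm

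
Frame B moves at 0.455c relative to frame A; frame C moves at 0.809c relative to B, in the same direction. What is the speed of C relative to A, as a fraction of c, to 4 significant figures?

u ≈ 0.9239c

Compose boost 2: (0.809 + 0.455)/(1 + 0.809×0.455) = 1.264/1.36810 = 0.9239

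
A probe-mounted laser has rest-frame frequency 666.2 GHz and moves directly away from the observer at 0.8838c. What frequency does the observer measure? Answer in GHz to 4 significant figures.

Relativistic Doppler: f_obs = f_src √((1−β)/(1+β))
= 666.2 × √(0.116200/1.88380) = 666.2 × 0.248362 = 165.5 GHz

f_obs ≈ 165.5 GHz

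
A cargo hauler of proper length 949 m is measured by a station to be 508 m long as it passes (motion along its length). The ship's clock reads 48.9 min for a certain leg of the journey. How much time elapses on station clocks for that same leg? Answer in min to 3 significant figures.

Length contraction ⇒ γ = L₀/L = 949/508 = 1.8681
Time dilation: Δt = γτ₀ = 1.8681 × 48.9 min = 91.4 min

Δt ≈ 91.4 min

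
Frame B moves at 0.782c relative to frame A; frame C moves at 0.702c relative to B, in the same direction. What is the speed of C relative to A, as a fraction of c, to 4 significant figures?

u ≈ 0.9581c

Compose boost 2: (0.702 + 0.782)/(1 + 0.702×0.782) = 1.484/1.54896 = 0.9581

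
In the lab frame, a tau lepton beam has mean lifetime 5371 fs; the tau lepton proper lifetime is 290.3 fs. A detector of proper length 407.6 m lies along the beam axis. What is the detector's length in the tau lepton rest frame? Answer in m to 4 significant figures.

L ≈ 22.03 m

Time dilation ⇒ γ = Δt/τ₀ = 5371/290.3 = 18.5016
Length contraction: L = L₀/γ = 407.6/18.5016 = 22.03 m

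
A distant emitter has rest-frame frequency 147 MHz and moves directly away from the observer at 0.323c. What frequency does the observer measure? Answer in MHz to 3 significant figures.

Relativistic Doppler: f_obs = f_src √((1−β)/(1+β))
= 147 × √(0.67700/1.3230) = 147 × 0.71534 = 105 MHz

f_obs ≈ 105 MHz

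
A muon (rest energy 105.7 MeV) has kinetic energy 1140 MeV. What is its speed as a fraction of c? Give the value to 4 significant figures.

β ≈ 0.9964

γ = 1 + K/(m₀c²) = 1 + 1140/105.7 = 11.7852
β = √(1 − 1/γ²) = 0.9964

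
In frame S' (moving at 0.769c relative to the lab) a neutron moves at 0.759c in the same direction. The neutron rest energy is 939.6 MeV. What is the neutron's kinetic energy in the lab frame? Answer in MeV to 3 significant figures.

u_lab = (0.759 + 0.769)/(1 + 0.759×0.769) = 0.964847
γ = 1/√(1 − 0.964847²) = 3.8050
K = (γ − 1)m₀c² = (3.8050 − 1) × 939.6 = 2.8050 × 939.6 = 2640 MeV

K ≈ 2640 MeV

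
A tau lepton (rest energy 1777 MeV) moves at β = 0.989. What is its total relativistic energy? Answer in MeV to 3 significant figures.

γ = 1/√(1 − 0.989²) = 6.7606
E = γm₀c² = 6.7606 × 1777 MeV = 12000 MeV

E ≈ 12000 MeV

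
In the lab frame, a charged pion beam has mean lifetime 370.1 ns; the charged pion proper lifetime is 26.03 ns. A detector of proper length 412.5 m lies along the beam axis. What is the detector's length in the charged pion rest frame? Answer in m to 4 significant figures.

Time dilation ⇒ γ = Δt/τ₀ = 370.1/26.03 = 14.2182
Length contraction: L = L₀/γ = 412.5/14.2182 = 29.01 m

L ≈ 29.01 m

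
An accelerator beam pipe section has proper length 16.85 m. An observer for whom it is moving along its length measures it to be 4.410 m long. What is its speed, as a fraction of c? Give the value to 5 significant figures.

γ = L₀/L = 16.85/4.410 = 3.820862
β = √(1 − 1/γ²) = 0.96514

β ≈ 0.96514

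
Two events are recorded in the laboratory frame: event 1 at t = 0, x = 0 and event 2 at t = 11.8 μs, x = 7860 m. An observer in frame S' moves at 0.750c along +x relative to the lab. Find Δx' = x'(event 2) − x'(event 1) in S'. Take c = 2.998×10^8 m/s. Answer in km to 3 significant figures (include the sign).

γ = 1/√(1 − 0.750²) = 1.5119
Δx' = γ(Δx − vΔt) = 1.5119 × (7860 m − 0.750×(2.998×10^8 m/s)×11.8×10^-6 s)
= 1.5119 × (5206.8 m) = 7.87 km

Δx' ≈ 7.87 km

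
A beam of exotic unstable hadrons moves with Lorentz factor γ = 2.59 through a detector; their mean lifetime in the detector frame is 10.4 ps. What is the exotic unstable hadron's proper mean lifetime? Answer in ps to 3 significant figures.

γ = 2.59 (given)
Proper time: τ₀ = Δt/γ = 10.4/2.59 = 4.02 ps

τ₀ ≈ 4.02 ps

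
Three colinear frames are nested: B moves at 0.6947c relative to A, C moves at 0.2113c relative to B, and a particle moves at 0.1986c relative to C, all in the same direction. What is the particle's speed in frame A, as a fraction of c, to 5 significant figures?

Compose boost 2: (0.2113 + 0.6947)/(1 + 0.2113×0.6947) = 0.90600/1.146790 = 0.7900312
Compose boost 3: (0.1986 + 0.7900312)/(1 + 0.1986×0.7900312) = 0.9886312/1.156900 = 0.85455

u ≈ 0.85455c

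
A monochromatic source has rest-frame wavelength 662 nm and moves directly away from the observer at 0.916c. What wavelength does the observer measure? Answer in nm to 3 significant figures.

λ_obs ≈ 3160 nm

Relativistic Doppler: λ_obs = λ_src √((1+β)/(1−β))
= 662 × √(1.9160/0.084000) = 662 × 4.7759 = 3160 nm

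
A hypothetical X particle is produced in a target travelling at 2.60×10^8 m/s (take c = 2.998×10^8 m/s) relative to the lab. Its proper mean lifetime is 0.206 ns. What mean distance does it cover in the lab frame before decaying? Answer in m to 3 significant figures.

β = v/c = 2.60×10^8 / 2.998×10^8 = 0.86724
γ = 1/√(1 − 0.86724²) = 2.0085
Dilated lifetime: Δt = γτ₀ = 2.0085 × 0.206 ns = 0.41375 ns
d = vΔt = 0.86724c × 0.41375 ns = 2.6000×10^8 m/s × 4.1375×10^-10 s = 0.108 m

d ≈ 0.108 m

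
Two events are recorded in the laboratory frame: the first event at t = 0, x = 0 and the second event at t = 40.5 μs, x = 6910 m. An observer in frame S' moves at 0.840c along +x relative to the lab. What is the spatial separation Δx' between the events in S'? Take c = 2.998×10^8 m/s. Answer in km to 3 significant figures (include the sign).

γ = 1/√(1 − 0.840²) = 1.8430
Δx' = γ(Δx − vΔt) = 1.8430 × (6910 m − 0.840×(2.998×10^8 m/s)×40.5×10^-6 s)
= 1.8430 × (-3289.2 m) = -6.06 km

Δx' ≈ -6.06 km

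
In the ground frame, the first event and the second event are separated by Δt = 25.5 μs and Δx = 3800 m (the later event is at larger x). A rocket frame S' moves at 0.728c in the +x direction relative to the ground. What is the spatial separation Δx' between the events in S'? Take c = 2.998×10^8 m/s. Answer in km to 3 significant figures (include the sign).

Δx' ≈ -2.58 km

γ = 1/√(1 − 0.728²) = 1.4586
Δx' = γ(Δx − vΔt) = 1.4586 × (3800 m − 0.728×(2.998×10^8 m/s)×25.5×10^-6 s)
= 1.4586 × (-1765.5 m) = -2.58 km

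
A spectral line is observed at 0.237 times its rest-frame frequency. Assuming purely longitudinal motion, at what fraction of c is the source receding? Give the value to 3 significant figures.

β ≈ 0.894

f_obs/f_src = √((1−β)/(1+β)) = 0.237  ⇒  (1−β)/(1+β) = 0.056169
β = |1 − D²|/(1 + D²) = |1 − 0.056169|/(1 + 0.056169) = 0.894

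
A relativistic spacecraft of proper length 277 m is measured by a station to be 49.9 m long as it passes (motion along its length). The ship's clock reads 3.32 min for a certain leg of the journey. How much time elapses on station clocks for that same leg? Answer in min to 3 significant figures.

Length contraction ⇒ γ = L₀/L = 277/49.9 = 5.5511
Time dilation: Δt = γτ₀ = 5.5511 × 3.32 min = 18.4 min

Δt ≈ 18.4 min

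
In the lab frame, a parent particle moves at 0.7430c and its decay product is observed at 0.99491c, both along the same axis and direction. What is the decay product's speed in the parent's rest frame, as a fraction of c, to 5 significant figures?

u' ≈ 0.96598c

Inverse velocity addition: u' = (u − v)/(1 − uv/c²)
= (0.99491 − 0.7430)/(1 − 0.99491×0.7430) = 0.25191/0.2607819 = 0.96598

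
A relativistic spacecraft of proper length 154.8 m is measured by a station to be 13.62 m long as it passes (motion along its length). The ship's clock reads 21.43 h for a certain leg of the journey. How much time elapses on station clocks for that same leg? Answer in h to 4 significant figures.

Δt ≈ 243.6 h

Length contraction ⇒ γ = L₀/L = 154.8/13.62 = 11.3656
Time dilation: Δt = γτ₀ = 11.3656 × 21.43 h = 243.6 h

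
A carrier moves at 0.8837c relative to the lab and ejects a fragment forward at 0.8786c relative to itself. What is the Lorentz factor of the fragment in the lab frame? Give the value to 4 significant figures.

u_lab = (0.8786 + 0.8837)/(1 + 0.8786×0.8837) = 1.7623/1.776419 = 0.9920521
γ = 1/√(1 − 0.9920521²) = 7.947

γ ≈ 7.947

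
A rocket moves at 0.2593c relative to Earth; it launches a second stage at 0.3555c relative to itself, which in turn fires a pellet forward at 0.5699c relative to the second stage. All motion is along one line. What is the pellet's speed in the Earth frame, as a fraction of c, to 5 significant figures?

u ≈ 0.85767c

Compose boost 2: (0.3555 + 0.2593)/(1 + 0.3555×0.2593) = 0.61480/1.092181 = 0.5629103
Compose boost 3: (0.5699 + 0.5629103)/(1 + 0.5699×0.5629103) = 1.132810/1.320803 = 0.85767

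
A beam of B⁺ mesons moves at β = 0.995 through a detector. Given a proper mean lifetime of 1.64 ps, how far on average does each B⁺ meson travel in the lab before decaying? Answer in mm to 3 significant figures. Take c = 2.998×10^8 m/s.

γ = 1/√(1 − 0.995²) = 10.013
Dilated lifetime: Δt = γτ₀ = 10.013 × 1.64 ps = 16.421 ps
d = vΔt = 0.995c × 16.421 ps = 2.9830×10^8 m/s × 1.6421×10^-11 s = 4.90 mm

d ≈ 4.90 mm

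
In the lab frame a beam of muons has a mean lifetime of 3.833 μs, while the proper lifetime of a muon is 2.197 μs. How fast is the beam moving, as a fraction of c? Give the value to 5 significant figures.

γ = Δt/τ₀ = 3.833/2.197 = 1.744652
β = √(1 − 1/γ²) = √(1 − 1/1.744652²) = 0.81943

β ≈ 0.81943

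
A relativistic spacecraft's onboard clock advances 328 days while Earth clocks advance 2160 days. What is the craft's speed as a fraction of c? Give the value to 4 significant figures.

γ = Δt/τ₀ = 2160/328 = 6.58537
β = √(1 − 1/γ²) = √(1 − 1/6.58537²) = 0.9884

β ≈ 0.9884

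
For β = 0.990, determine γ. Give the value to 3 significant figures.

γ ≈ 7.09

γ = 1/√(1 − β²) = 1/√(1 − 0.990²) = 1/√(0.019900) = 7.09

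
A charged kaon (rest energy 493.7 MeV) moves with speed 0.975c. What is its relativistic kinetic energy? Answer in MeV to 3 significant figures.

γ = 1/√(1 − 0.975²) = 4.5004
K = (γ − 1)m₀c² = (4.5004 − 1) × 493.7 MeV = 3.5004 × 493.7 MeV = 1730 MeV

K ≈ 1730 MeV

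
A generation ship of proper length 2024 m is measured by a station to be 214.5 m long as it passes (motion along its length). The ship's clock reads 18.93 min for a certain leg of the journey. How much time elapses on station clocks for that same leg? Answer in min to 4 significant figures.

Length contraction ⇒ γ = L₀/L = 2024/214.5 = 9.43590
Time dilation: Δt = γτ₀ = 9.43590 × 18.93 min = 178.6 min

Δt ≈ 178.6 min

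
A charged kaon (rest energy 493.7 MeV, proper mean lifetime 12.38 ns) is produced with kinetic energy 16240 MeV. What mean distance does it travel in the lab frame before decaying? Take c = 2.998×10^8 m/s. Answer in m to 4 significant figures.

γ = 1 + K/(m₀c²) = 1 + 16240/493.7 = 33.8945
β = √(1 − 1/γ²) = 0.999565
Dilated lifetime: γτ₀ = 33.8945 × 12.38 ns = 419.614 ns
d = βc·γτ₀ = 0.999565 × (2.998×10^8 m/s) × 4.19614×10^-7 s = 125.7 m

d ≈ 125.7 m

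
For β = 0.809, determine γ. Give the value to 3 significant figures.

γ ≈ 1.70

γ = 1/√(1 − β²) = 1/√(1 − 0.809²) = 1/√(0.34552) = 1.70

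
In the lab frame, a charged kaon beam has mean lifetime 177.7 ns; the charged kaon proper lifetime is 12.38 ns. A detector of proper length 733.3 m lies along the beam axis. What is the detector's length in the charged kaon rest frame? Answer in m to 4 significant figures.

L ≈ 51.09 m

Time dilation ⇒ γ = Δt/τ₀ = 177.7/12.38 = 14.3538
Length contraction: L = L₀/γ = 733.3/14.3538 = 51.09 m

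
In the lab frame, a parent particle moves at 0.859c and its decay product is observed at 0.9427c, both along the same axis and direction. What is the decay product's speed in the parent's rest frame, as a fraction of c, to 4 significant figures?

u' ≈ 0.4400c

Inverse velocity addition: u' = (u − v)/(1 − uv/c²)
= (0.9427 − 0.859)/(1 − 0.9427×0.859) = 0.08370/0.190221 = 0.4400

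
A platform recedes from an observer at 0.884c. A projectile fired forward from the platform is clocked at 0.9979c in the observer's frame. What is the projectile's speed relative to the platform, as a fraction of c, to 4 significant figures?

Inverse velocity addition: u' = (u − v)/(1 − uv/c²)
= (0.9979 − 0.884)/(1 − 0.9979×0.884) = 0.1139/0.117856 = 0.9664

u' ≈ 0.9664c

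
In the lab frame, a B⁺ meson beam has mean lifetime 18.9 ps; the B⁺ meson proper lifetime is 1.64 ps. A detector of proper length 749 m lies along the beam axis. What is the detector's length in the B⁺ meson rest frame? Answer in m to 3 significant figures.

L ≈ 65.0 m

Time dilation ⇒ γ = Δt/τ₀ = 18.9/1.64 = 11.524
Length contraction: L = L₀/γ = 749/11.524 = 65.0 m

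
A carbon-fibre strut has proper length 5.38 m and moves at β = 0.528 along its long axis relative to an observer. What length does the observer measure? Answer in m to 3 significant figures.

L ≈ 4.57 m

γ = 1/√(1 − 0.528²) = 1.1775
Length contraction: L = L₀/γ = 5.38/1.1775 = 4.57 m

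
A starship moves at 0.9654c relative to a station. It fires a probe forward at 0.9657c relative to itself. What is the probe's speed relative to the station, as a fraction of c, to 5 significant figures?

Relativistic velocity addition: u = (u' + v)/(1 + u'v/c²)
= (0.9657 + 0.9654)/(1 + 0.9657×0.9654) = 1.9311/1.932287 = 0.99939

u ≈ 0.99939c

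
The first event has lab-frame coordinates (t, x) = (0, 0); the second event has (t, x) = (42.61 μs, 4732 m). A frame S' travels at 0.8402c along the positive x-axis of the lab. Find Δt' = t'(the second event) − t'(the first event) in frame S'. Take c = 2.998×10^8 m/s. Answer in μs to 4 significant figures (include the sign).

γ = 1/√(1 − 0.8402²) = 1.84408
Δt' = γ(Δt − vΔx/c²) = 1.84408 × (42.61 μs − 0.8402×4732 m / (2.998×10^8 m/s))
= 1.84408 × (29.3484 μs) = 54.12 μs

Δt' ≈ 54.12 μs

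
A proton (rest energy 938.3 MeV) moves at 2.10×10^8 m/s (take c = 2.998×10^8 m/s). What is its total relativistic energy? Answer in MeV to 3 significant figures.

β = v/c = 2.10×10^8 / 2.998×10^8 = 0.70047
γ = 1/√(1 − 0.70047²) = 1.4012
E = γm₀c² = 1.4012 × 938.3 MeV = 1310 MeV

E ≈ 1310 MeV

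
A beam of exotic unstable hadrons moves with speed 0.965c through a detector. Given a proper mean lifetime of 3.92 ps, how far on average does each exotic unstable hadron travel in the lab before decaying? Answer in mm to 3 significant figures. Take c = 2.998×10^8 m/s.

γ = 1/√(1 − 0.965²) = 3.8132
Dilated lifetime: Δt = γτ₀ = 3.8132 × 3.92 ps = 14.948 ps
d = vΔt = 0.965c × 14.948 ps = 2.8931×10^8 m/s × 1.4948×10^-11 s = 4.32 mm

d ≈ 4.32 mm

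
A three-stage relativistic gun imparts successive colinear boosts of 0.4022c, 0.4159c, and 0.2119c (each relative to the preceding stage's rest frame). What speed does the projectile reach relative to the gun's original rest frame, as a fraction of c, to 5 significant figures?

Compose boost 2: (0.4159 + 0.4022)/(1 + 0.4159×0.4022) = 0.81810/1.167275 = 0.7008631
Compose boost 3: (0.2119 + 0.7008631)/(1 + 0.2119×0.7008631) = 0.9127631/1.148513 = 0.79473

u ≈ 0.79473c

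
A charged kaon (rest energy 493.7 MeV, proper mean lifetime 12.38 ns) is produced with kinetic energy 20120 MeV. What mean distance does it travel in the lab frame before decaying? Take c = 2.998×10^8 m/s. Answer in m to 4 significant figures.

γ = 1 + K/(m₀c²) = 1 + 20120/493.7 = 41.7535
β = √(1 − 1/γ²) = 0.999713
Dilated lifetime: γτ₀ = 41.7535 × 12.38 ns = 516.908 ns
d = βc·γτ₀ = 0.999713 × (2.998×10^8 m/s) × 5.16908×10^-7 s = 154.9 m

d ≈ 154.9 m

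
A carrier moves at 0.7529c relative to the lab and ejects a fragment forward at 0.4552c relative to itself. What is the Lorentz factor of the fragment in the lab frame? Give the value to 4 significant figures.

γ ≈ 2.291

u_lab = (0.4552 + 0.7529)/(1 + 0.4552×0.7529) = 1.2081/1.342720 = 0.8997408
γ = 1/√(1 − 0.8997408²) = 2.291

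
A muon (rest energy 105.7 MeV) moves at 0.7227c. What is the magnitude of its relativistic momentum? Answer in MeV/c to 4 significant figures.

γ = 1/√(1 − 0.7227²) = 1.44684
p = γβm₀c = 1.44684 × 0.7227 × 105.7 MeV/c = 110.5 MeV/c

p ≈ 110.5 MeV/c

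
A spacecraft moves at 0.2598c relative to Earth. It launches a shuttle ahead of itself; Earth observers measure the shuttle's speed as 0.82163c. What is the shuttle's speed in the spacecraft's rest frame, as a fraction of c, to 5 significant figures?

Inverse velocity addition: u' = (u − v)/(1 − uv/c²)
= (0.82163 − 0.2598)/(1 − 0.82163×0.2598) = 0.56183/0.7865405 = 0.71431

u' ≈ 0.71431c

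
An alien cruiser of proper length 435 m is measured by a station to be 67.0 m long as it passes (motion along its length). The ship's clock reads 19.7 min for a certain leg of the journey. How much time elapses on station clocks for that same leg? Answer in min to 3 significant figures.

Length contraction ⇒ γ = L₀/L = 435/67.0 = 6.4925
Time dilation: Δt = γτ₀ = 6.4925 × 19.7 min = 128 min

Δt ≈ 128 min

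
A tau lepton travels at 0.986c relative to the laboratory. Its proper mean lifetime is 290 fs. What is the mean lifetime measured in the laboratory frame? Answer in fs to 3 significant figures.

γ = 1/√(1 − 0.986²) = 5.9972
Time dilation: Δt = γτ₀ = 5.9972 × 290 fs = 1740 fs

Δt ≈ 1740 fs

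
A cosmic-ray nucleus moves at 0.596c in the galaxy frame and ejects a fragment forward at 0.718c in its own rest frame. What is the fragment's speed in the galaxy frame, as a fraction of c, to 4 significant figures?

Compose boost 2: (0.718 + 0.596)/(1 + 0.718×0.596) = 1.314/1.42793 = 0.9202

u ≈ 0.9202c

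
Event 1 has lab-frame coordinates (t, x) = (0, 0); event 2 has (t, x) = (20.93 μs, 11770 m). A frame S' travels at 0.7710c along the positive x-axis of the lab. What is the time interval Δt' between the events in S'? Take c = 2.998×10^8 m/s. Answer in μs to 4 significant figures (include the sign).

γ = 1/√(1 − 0.7710²) = 1.57027
Δt' = γ(Δt − vΔx/c²) = 1.57027 × (20.93 μs − 0.7710×11770 m / (2.998×10^8 m/s))
= 1.57027 × (-9.33908 μs) = -14.66 μs

Δt' ≈ -14.66 μs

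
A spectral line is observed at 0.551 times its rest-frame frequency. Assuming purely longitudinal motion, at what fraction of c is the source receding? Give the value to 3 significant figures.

β ≈ 0.534

f_obs/f_src = √((1−β)/(1+β)) = 0.551  ⇒  (1−β)/(1+β) = 0.30360
β = |1 − D²|/(1 + D²) = |1 − 0.30360|/(1 + 0.30360) = 0.534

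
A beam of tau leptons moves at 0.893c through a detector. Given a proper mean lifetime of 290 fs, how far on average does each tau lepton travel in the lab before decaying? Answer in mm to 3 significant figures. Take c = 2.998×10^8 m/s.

d ≈ 0.173 mm

γ = 1/√(1 − 0.893²) = 2.2219
Dilated lifetime: Δt = γτ₀ = 2.2219 × 290 fs = 644.36 fs
d = vΔt = 0.893c × 644.36 fs = 2.6772×10^8 m/s × 6.4436×10^-13 s = 0.173 mm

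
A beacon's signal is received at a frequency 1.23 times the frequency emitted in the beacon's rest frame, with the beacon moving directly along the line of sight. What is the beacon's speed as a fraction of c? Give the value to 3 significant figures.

β ≈ 0.204

f_obs/f_src = √((1+β)/(1−β)) = 1.23  ⇒  (1+β)/(1−β) = 1.5129
β = |1 − D²|/(1 + D²) = |1 − 1.5129|/(1 + 1.5129) = 0.204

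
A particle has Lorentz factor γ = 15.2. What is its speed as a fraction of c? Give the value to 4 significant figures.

β = √(1 − 1/γ²) = √(1 − 1/15.2²) = √(0.995672) = 0.9978

β ≈ 0.9978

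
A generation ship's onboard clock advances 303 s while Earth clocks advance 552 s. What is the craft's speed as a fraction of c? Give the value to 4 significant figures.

γ = Δt/τ₀ = 552/303 = 1.82178
β = √(1 − 1/γ²) = √(1 − 1/1.82178²) = 0.8359

β ≈ 0.8359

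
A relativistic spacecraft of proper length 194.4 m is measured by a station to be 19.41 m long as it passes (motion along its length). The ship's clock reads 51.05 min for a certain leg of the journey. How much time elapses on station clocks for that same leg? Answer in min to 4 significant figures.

Δt ≈ 511.3 min

Length contraction ⇒ γ = L₀/L = 194.4/19.41 = 10.0155
Time dilation: Δt = γτ₀ = 10.0155 × 51.05 min = 511.3 min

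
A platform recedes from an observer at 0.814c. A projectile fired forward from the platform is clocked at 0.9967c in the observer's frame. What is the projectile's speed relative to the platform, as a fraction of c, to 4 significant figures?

u' ≈ 0.9683c

Inverse velocity addition: u' = (u − v)/(1 − uv/c²)
= (0.9967 − 0.814)/(1 − 0.9967×0.814) = 0.1827/0.188686 = 0.9683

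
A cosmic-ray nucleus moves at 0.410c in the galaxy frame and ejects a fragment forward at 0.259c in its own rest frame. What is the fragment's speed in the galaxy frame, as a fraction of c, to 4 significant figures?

Compose boost 2: (0.259 + 0.410)/(1 + 0.259×0.410) = 0.6690/1.10619 = 0.6048

u ≈ 0.6048c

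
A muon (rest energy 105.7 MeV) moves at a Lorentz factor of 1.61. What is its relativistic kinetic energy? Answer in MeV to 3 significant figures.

γ = 1.61 (given)
K = (γ − 1)m₀c² = (1.61 − 1) × 105.7 MeV = 0.61000 × 105.7 MeV = 64.5 MeV

K ≈ 64.5 MeV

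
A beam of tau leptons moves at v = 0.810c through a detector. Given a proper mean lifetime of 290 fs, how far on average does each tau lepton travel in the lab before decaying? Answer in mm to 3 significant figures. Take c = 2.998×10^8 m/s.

γ = 1/√(1 − 0.810²) = 1.7052
Dilated lifetime: Δt = γτ₀ = 1.7052 × 290 fs = 494.52 fs
d = vΔt = 0.810c × 494.52 fs = 2.4284×10^8 m/s × 4.9452×10^-13 s = 0.120 mm

d ≈ 0.120 mm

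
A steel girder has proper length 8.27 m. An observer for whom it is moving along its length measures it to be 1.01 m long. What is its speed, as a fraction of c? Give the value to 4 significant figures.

β ≈ 0.9925

γ = L₀/L = 8.27/1.01 = 8.18812
β = √(1 − 1/γ²) = 0.9925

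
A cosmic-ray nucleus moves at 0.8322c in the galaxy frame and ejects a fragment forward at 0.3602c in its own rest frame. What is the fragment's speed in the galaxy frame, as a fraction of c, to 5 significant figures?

u ≈ 0.91740c

Compose boost 2: (0.3602 + 0.8322)/(1 + 0.3602×0.8322) = 1.1924/1.299758 = 0.91740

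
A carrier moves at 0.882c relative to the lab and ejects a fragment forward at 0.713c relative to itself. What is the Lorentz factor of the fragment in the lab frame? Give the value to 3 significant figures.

γ ≈ 4.93

u_lab = (0.713 + 0.882)/(1 + 0.713×0.882) = 1.595/1.62887 = 0.979209
γ = 1/√(1 − 0.979209²) = 4.93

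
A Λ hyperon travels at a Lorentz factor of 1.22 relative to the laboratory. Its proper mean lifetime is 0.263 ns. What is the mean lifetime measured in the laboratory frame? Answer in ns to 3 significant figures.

Δt ≈ 0.321 ns

γ = 1.22 (given)
Time dilation: Δt = γτ₀ = 1.22 × 0.263 ns = 0.321 ns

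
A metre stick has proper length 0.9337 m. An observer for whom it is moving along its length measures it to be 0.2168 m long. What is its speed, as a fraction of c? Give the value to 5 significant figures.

γ = L₀/L = 0.9337/0.2168 = 4.306734
β = √(1 − 1/γ²) = 0.97267

β ≈ 0.97267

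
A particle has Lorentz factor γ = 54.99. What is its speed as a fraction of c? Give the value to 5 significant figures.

β ≈ 0.99983

β = √(1 − 1/γ²) = √(1 − 1/54.99²) = √(0.9996693) = 0.99983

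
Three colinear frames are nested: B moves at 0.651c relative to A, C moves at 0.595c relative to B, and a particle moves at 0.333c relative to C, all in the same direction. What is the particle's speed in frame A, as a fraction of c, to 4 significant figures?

Compose boost 2: (0.595 + 0.651)/(1 + 0.595×0.651) = 1.246/1.38735 = 0.898118
Compose boost 3: (0.333 + 0.898118)/(1 + 0.333×0.898118) = 1.23112/1.29907 = 0.9477

u ≈ 0.9477c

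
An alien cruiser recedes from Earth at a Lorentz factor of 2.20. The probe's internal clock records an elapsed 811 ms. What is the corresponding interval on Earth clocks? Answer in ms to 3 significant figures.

Δt ≈ 1780 ms

γ = 2.20 (given)
Time dilation: Δt = γτ₀ = 2.20 × 811 ms = 1780 ms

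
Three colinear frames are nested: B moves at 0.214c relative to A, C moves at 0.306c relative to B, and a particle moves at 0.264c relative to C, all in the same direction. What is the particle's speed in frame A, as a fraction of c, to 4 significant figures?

Compose boost 2: (0.306 + 0.214)/(1 + 0.306×0.214) = 0.5200/1.06548 = 0.488041
Compose boost 3: (0.264 + 0.488041)/(1 + 0.264×0.488041) = 0.752041/1.12884 = 0.6662

u ≈ 0.6662c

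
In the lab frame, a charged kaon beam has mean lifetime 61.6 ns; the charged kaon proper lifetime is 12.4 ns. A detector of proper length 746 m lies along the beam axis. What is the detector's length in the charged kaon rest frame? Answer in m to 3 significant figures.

L ≈ 150 m

Time dilation ⇒ γ = Δt/τ₀ = 61.6/12.4 = 4.9677
Length contraction: L = L₀/γ = 746/4.9677 = 150 m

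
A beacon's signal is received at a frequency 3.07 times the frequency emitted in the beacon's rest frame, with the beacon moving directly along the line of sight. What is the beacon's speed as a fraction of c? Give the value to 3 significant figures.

β ≈ 0.808

f_obs/f_src = √((1+β)/(1−β)) = 3.07  ⇒  (1+β)/(1−β) = 9.4249
β = |1 − D²|/(1 + D²) = |1 − 9.4249|/(1 + 9.4249) = 0.808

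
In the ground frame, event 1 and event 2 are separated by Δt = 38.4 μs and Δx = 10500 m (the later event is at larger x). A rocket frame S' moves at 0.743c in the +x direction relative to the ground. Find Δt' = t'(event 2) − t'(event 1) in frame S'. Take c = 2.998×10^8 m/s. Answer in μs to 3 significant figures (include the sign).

γ = 1/√(1 − 0.743²) = 1.4941
Δt' = γ(Δt − vΔx/c²) = 1.4941 × (38.4 μs − 0.743×10500 m / (2.998×10^8 m/s))
= 1.4941 × (12.378 μs) = 18.5 μs

Δt' ≈ 18.5 μs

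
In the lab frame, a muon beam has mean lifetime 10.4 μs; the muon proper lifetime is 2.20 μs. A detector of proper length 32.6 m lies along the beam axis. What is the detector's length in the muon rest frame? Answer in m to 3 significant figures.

L ≈ 6.90 m

Time dilation ⇒ γ = Δt/τ₀ = 10.4/2.20 = 4.7273
Length contraction: L = L₀/γ = 32.6/4.7273 = 6.90 m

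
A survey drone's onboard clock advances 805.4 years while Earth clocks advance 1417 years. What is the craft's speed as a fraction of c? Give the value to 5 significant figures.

γ = Δt/τ₀ = 1417/805.4 = 1.759374
β = √(1 − 1/γ²) = √(1 − 1/1.759374²) = 0.82276

β ≈ 0.82276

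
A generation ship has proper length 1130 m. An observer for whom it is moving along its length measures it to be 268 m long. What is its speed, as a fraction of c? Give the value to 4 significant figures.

β ≈ 0.9715

γ = L₀/L = 1130/268 = 4.21642
β = √(1 − 1/γ²) = 0.9715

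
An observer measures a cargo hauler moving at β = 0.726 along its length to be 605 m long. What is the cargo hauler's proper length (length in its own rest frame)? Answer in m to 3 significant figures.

L₀ ≈ 880 m

γ = 1/√(1 − 0.726²) = 1.4541
L₀ = γL = 1.4541 × 605 = 880 m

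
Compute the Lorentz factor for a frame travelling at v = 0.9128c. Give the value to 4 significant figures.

γ = 1/√(1 − β²) = 1/√(1 − 0.9128²) = 1/√(0.166796) = 2.449

γ ≈ 2.449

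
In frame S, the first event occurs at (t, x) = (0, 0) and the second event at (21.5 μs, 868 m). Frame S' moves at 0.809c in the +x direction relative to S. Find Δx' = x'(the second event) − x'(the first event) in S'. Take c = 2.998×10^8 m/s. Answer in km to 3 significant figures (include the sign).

Δx' ≈ -7.39 km

γ = 1/√(1 − 0.809²) = 1.7012
Δx' = γ(Δx − vΔt) = 1.7012 × (868 m − 0.809×(2.998×10^8 m/s)×21.5×10^-6 s)
= 1.7012 × (-4346.6 m) = -7.39 km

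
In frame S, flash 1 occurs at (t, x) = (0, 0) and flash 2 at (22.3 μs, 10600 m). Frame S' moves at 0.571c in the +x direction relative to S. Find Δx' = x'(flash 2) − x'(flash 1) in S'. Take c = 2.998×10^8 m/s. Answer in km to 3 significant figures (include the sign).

Δx' ≈ 8.26 km

γ = 1/√(1 − 0.571²) = 1.2181
Δx' = γ(Δx − vΔt) = 1.2181 × (10600 m − 0.571×(2.998×10^8 m/s)×22.3×10^-6 s)
= 1.2181 × (6782.6 m) = 8.26 km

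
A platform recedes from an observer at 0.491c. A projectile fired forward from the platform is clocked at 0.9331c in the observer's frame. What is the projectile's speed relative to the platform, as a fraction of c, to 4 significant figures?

u' ≈ 0.8159c

Inverse velocity addition: u' = (u − v)/(1 − uv/c²)
= (0.9331 − 0.491)/(1 − 0.9331×0.491) = 0.4421/0.541848 = 0.8159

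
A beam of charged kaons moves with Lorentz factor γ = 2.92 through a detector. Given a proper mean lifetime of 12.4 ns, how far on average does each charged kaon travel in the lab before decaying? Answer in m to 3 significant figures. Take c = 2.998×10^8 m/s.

β = √(1 − 1/γ²) = √(1 − 1/2.92²) = 0.93953
Dilated lifetime: Δt = γτ₀ = 2.92 × 12.4 ns = 36.208 ns
d = vΔt = 0.93953c × 36.208 ns = 2.8167×10^8 m/s × 3.6208×10^-8 s = 10.2 m

d ≈ 10.2 m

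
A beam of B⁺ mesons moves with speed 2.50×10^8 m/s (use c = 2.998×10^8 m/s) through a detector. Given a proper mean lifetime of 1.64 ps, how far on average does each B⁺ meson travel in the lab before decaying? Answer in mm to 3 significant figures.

d ≈ 0.743 mm

β = v/c = 2.50×10^8 / 2.998×10^8 = 0.83389
γ = 1/√(1 − 0.83389²) = 1.8118
Dilated lifetime: Δt = γτ₀ = 1.8118 × 1.64 ps = 2.9714 ps
d = vΔt = 0.83389c × 2.9714 ps = 2.5000×10^8 m/s × 2.9714×10^-12 s = 0.743 mm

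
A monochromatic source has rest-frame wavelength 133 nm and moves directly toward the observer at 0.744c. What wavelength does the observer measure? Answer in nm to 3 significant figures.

Relativistic Doppler: λ_obs = λ_src √((1−β)/(1+β))
= 133 × √(0.25600/1.7440) = 133 × 0.38313 = 51.0 nm

λ_obs ≈ 51.0 nm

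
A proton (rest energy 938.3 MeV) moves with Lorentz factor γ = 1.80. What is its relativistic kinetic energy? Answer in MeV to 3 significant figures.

γ = 1.80 (given)
K = (γ − 1)m₀c² = (1.80 − 1) × 938.3 MeV = 0.80000 × 938.3 MeV = 751 MeV

K ≈ 751 MeV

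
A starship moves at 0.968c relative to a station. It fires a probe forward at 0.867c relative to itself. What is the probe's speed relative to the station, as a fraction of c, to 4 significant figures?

Relativistic velocity addition: u = (u' + v)/(1 + u'v/c²)
= (0.867 + 0.968)/(1 + 0.867×0.968) = 1.835/1.83926 = 0.9977

u ≈ 0.9977c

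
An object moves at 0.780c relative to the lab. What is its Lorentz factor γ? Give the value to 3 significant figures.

γ = 1/√(1 − β²) = 1/√(1 − 0.780²) = 1/√(0.39160) = 1.60

γ ≈ 1.60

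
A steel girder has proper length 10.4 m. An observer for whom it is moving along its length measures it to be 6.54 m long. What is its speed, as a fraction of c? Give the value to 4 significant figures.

γ = L₀/L = 10.4/6.54 = 1.59021
β = √(1 − 1/γ²) = 0.7775

β ≈ 0.7775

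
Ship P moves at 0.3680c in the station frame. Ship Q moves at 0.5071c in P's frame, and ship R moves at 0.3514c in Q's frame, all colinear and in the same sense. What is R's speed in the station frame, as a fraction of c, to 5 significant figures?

Compose boost 2: (0.5071 + 0.3680)/(1 + 0.5071×0.3680) = 0.87510/1.186613 = 0.7374773
Compose boost 3: (0.3514 + 0.7374773)/(1 + 0.3514×0.7374773) = 1.088877/1.259150 = 0.86477

u ≈ 0.86477c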